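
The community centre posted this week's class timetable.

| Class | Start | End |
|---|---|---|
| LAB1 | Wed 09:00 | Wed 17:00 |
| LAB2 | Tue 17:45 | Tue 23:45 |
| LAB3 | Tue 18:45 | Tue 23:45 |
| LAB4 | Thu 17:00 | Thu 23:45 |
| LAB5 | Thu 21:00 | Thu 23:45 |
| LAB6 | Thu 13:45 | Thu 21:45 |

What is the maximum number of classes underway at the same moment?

Walk through starts and ends in time order (an end at T is processed before a start at T):
Tue 17:45 start LAB2 → 1
Tue 18:45 start LAB3 → 2
Tue 23:45 end LAB2 → 1
Tue 23:45 end LAB3 → 0
Wed 09:00 start LAB1 → 1
Wed 17:00 end LAB1 → 0
Thu 13:45 start LAB6 → 1
Thu 17:00 start LAB4 → 2
Thu 21:00 start LAB5 → 3
Thu 21:45 end LAB6 → 2
Thu 23:45 end LAB4 → 1
Thu 23:45 end LAB5 → 0
Peak is 3, at Thu 21:00 (LAB4, LAB5, LAB6).

3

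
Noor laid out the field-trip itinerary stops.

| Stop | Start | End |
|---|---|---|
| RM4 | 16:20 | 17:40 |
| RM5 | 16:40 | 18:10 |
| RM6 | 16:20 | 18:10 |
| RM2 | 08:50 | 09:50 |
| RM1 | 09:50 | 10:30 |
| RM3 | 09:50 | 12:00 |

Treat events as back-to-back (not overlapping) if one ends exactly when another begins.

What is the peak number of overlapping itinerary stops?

3

Sort all start/end points and keep a running count:
08:50 start RM2 → 1
09:50 end RM2 → 0
09:50 start RM1 → 1
09:50 start RM3 → 2
10:30 end RM1 → 1
12:00 end RM3 → 0
16:20 start RM4 → 1
16:20 start RM6 → 2
16:40 start RM5 → 3
17:40 end RM4 → 2
18:10 end RM5 → 1
18:10 end RM6 → 0
Peak is 3, at 16:40 (RM4, RM5, RM6).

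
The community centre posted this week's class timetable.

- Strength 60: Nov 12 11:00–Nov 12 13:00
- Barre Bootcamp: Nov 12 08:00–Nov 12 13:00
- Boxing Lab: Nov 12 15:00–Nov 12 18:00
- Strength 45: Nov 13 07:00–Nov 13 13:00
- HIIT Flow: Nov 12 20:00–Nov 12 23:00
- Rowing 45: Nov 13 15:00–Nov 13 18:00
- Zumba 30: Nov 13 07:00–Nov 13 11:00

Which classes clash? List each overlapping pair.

Barre Bootcamp & Strength 60, Strength 45 & Zumba 30

Sorted by start: Barre Bootcamp, Strength 60, Boxing Lab, HIIT Flow, Strength 45, Zumba 30, Rowing 45.
Strength 60 starts before Barre Bootcamp ends → Barre Bootcamp and Strength 60 overlap.
Boxing Lab starts after Barre Bootcamp ends, so nothing later overlaps Barre Bootcamp either.
Boxing Lab starts after Strength 60 ends, so nothing later overlaps Strength 60 either.
HIIT Flow starts after Boxing Lab ends, so nothing later overlaps Boxing Lab either.
Strength 45 starts after HIIT Flow ends, so nothing later overlaps HIIT Flow either.
Zumba 30 starts before Strength 45 ends → Strength 45 and Zumba 30 overlap.
Rowing 45 starts after Strength 45 ends.
Rowing 45 starts after Zumba 30 ends.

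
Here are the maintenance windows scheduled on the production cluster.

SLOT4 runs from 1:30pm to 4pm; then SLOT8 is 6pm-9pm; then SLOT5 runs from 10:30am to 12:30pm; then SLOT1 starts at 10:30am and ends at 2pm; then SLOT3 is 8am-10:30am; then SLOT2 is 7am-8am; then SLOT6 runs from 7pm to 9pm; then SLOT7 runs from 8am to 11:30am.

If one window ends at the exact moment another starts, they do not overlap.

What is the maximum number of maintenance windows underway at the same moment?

Sort all start/end points and keep a running count:
7am start SLOT2 → 1
8am end SLOT2 → 0
8am start SLOT3 → 1
8am start SLOT7 → 2
10:30am end SLOT3 → 1
10:30am start SLOT1 → 2
10:30am start SLOT5 → 3
11:30am end SLOT7 → 2
12:30pm end SLOT5 → 1
1:30pm start SLOT4 → 2
2pm end SLOT1 → 1
4pm end SLOT4 → 0
6pm start SLOT8 → 1
7pm start SLOT6 → 2
9pm end SLOT6 → 1
9pm end SLOT8 → 0
Peak is 3, at 10:30am (SLOT1, SLOT5, SLOT7).

3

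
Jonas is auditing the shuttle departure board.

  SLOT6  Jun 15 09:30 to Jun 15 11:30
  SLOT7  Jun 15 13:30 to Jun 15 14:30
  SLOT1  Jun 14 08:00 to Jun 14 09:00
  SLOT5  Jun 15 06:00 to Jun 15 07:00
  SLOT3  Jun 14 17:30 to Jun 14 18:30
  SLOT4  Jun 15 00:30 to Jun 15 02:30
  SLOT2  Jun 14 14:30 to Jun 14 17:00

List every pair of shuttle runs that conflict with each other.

none

Check each pair: they overlap iff neither finishes before the other starts.
Sorted by start: SLOT1, SLOT2, SLOT3, SLOT4, SLOT5, SLOT6, SLOT7.
SLOT2 starts after SLOT1 ends, so nothing later overlaps SLOT1 either.
SLOT3 starts after SLOT2 ends, so nothing later overlaps SLOT2 either.
SLOT4 starts after SLOT3 ends, so nothing later overlaps SLOT3 either.
SLOT5 starts after SLOT4 ends, so nothing later overlaps SLOT4 either.
SLOT6 starts after SLOT5 ends, so nothing later overlaps SLOT5 either.
SLOT7 starts after SLOT6 ends.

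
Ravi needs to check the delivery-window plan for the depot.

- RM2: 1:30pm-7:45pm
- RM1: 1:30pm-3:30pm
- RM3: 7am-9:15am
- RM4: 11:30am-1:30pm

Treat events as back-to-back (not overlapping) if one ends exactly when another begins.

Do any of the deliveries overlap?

Yes

Sorted by start: RM3, RM4, RM1, RM2.
RM4 starts after RM3 ends — done with RM3.
RM1 starts exactly when RM4 ends (back-to-back, no overlap) — done with RM4.
RM2 starts before RM1 ends → RM1 and RM2 overlap.
That's a conflict, so the schedule is not conflict-free.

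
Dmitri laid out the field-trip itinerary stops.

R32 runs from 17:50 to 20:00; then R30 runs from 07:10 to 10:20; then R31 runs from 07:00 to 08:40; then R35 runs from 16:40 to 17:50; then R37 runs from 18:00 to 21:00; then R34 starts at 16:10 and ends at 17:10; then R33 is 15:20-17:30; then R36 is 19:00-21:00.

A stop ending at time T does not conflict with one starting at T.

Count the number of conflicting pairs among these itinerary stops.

Two intervals overlap when each starts before the other ends.
Sorted by start: R31, R30, R33, R34, R35, R32, R37, R36.
R30 starts before R31 ends → R31 and R30 overlap.
R33 starts after R31 ends, so nothing later overlaps R31 either.
R33 starts after R30 ends, so nothing later overlaps R30 either.
R34 starts before R33 ends → R33 and R34 overlap.
R35 starts before R33 ends → R33 and R35 overlap.
R32 starts after R33 ends, so nothing later overlaps R33 either.
R35 starts before R34 ends → R34 and R35 overlap.
R32 starts after R34 ends, so nothing later overlaps R34 either.
R32 starts exactly when R35 ends (back-to-back, no overlap), so nothing later overlaps R35 either.
R37 starts before R32 ends → R32 and R37 overlap.
R36 starts before R32 ends → R32 and R36 overlap.
R36 starts before R37 ends → R37 and R36 overlap.
Overlapping pairs: R30 & R31, R32 & R36, R32 & R37, R33 & R34, R33 & R35, R34 & R35, R36 & R37 — 7 in total.

7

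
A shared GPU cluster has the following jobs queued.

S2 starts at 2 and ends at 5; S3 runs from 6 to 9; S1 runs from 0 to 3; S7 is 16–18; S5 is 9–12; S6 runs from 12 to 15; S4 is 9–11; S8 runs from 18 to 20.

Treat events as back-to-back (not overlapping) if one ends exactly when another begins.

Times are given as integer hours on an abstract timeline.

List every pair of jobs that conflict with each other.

S1 & S2, S4 & S5

Two intervals overlap when each starts before the other ends.
Sorted by start: S1, S2, S3, S4, S5, S6, S7, S8.
S2 starts before S1 ends → S1 and S2 overlap.
S3 starts after S1 ends; S1 is clear from here.
S3 starts after S2 ends; S2 is clear from here.
S4 starts exactly when S3 ends (back-to-back, no overlap); S3 is clear from here.
S5 starts before S4 ends → S4 and S5 overlap.
S6 starts after S4 ends; S4 is clear from here.
S6 starts exactly when S5 ends (back-to-back, no overlap); S5 is clear from here.
S7 starts after S6 ends; S6 is clear from here.
S8 starts exactly when S7 ends (back-to-back, no overlap).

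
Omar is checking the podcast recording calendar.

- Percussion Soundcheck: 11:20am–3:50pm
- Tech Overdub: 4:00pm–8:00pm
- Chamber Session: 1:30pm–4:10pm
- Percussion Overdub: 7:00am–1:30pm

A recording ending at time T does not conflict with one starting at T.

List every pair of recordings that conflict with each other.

Chamber Session & Percussion Soundcheck, Chamber Session & Tech Overdub, Percussion Overdub & Percussion Soundcheck

Check each pair: they overlap iff neither finishes before the other starts.
Sorted by start: Percussion Overdub, Percussion Soundcheck, Chamber Session, Tech Overdub.
Percussion Soundcheck starts before Percussion Overdub ends → Percussion Overdub and Percussion Soundcheck overlap.
Chamber Session starts exactly when Percussion Overdub ends (back-to-back, no overlap), so nothing later overlaps Percussion Overdub either.
Chamber Session starts before Percussion Soundcheck ends → Percussion Soundcheck and Chamber Session overlap.
Tech Overdub starts after Percussion Soundcheck ends.
Tech Overdub starts before Chamber Session ends → Chamber Session and Tech Overdub overlap.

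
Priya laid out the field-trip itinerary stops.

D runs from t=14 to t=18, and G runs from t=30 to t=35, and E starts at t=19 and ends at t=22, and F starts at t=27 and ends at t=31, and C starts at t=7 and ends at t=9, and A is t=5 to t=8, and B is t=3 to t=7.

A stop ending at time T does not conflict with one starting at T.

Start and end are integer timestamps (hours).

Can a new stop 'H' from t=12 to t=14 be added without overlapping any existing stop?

Yes — the slot is free

B: ends t=7 at or before H starts t=12 → clear.
A: ends t=8 at or before H starts t=12 → clear.
C: ends t=9 at or before H starts t=12 → clear.
D: starts t=14 at or after H ends t=14 → clear.
E: starts t=19 at or after H ends t=14 → clear.
F: starts t=27 at or after H ends t=14 → clear.
G: starts t=30 at or after H ends t=14 → clear.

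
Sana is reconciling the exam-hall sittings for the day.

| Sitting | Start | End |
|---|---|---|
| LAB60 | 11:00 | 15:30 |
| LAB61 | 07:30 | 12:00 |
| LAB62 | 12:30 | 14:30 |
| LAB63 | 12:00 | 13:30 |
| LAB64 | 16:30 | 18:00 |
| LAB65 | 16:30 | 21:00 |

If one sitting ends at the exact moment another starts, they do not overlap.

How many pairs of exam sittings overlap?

Sorted by start: LAB61, LAB60, LAB63, LAB62, LAB64, LAB65.
LAB60 starts before LAB61 ends → LAB61 and LAB60 overlap.
LAB63 starts exactly when LAB61 ends (back-to-back, no overlap) — done with LAB61.
LAB63 starts before LAB60 ends → LAB60 and LAB63 overlap.
LAB62 starts before LAB60 ends → LAB60 and LAB62 overlap.
LAB64 starts after LAB60 ends — done with LAB60.
LAB62 starts before LAB63 ends → LAB63 and LAB62 overlap.
LAB64 starts after LAB63 ends — done with LAB63.
LAB64 starts after LAB62 ends — done with LAB62.
LAB65 starts before LAB64 ends → LAB64 and LAB65 overlap.
Overlapping pairs: LAB60 & LAB61, LAB60 & LAB62, LAB60 & LAB63, LAB62 & LAB63, LAB64 & LAB65 — 5 in total.

5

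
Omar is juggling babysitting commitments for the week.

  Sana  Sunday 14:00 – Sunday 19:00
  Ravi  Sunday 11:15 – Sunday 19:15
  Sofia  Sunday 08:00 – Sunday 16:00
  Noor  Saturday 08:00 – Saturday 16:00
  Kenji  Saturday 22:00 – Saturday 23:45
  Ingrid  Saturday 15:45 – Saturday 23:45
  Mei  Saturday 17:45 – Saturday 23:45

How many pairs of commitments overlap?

Check each pair: they overlap iff neither finishes before the other starts.
Sorted by start: Noor, Ingrid, Mei, Kenji, Sofia, Ravi, Sana.
Ingrid starts before Noor ends → Noor and Ingrid overlap.
Mei starts after Noor ends, so nothing later overlaps Noor either.
Mei starts before Ingrid ends → Ingrid and Mei overlap.
Kenji starts before Ingrid ends → Ingrid and Kenji overlap.
Sofia starts after Ingrid ends, so nothing later overlaps Ingrid either.
Kenji starts before Mei ends → Mei and Kenji overlap.
Sofia starts after Mei ends, so nothing later overlaps Mei either.
Sofia starts after Kenji ends, so nothing later overlaps Kenji either.
Ravi starts before Sofia ends → Sofia and Ravi overlap.
Sana starts before Sofia ends → Sofia and Sana overlap.
Sana starts before Ravi ends → Ravi and Sana overlap.
Overlapping pairs: Ingrid & Kenji, Ingrid & Mei, Ingrid & Noor, Kenji & Mei, Ravi & Sana, Ravi & Sofia, Sana & Sofia — 7 in total.

7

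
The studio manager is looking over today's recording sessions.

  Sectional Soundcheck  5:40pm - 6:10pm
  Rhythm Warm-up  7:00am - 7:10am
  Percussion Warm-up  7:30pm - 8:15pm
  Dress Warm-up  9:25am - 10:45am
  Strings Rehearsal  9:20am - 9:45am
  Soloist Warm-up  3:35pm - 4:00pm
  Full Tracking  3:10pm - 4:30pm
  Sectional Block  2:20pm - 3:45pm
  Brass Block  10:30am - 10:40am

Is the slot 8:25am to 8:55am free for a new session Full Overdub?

Rhythm Warm-up: ends 7:10am at or before Full Overdub starts 8:25am → clear.
Strings Rehearsal: starts 9:20am at or after Full Overdub ends 8:55am → clear.
Dress Warm-up: starts 9:25am at or after Full Overdub ends 8:55am → clear.
Brass Block: starts 10:30am at or after Full Overdub ends 8:55am → clear.
Sectional Block: starts 2:20pm at or after Full Overdub ends 8:55am → clear.
Full Tracking: starts 3:10pm at or after Full Overdub ends 8:55am → clear.
Soloist Warm-up: starts 3:35pm at or after Full Overdub ends 8:55am → clear.
Sectional Soundcheck: starts 5:40pm at or after Full Overdub ends 8:55am → clear.
Percussion Warm-up: starts 7:30pm at or after Full Overdub ends 8:55am → clear.

Yes — the slot is free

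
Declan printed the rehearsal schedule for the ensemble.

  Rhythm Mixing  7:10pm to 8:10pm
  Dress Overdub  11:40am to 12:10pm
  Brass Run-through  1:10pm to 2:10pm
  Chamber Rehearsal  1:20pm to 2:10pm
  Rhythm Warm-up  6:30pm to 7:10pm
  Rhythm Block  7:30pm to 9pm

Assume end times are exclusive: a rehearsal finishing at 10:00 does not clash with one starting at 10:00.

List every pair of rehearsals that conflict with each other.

Sorted by start: Dress Overdub, Brass Run-through, Chamber Rehearsal, Rhythm Warm-up, Rhythm Mixing, Rhythm Block.
Brass Run-through starts after Dress Overdub ends — done with Dress Overdub.
Chamber Rehearsal starts before Brass Run-through ends → Brass Run-through and Chamber Rehearsal overlap.
Rhythm Warm-up starts after Brass Run-through ends — done with Brass Run-through.
Rhythm Warm-up starts after Chamber Rehearsal ends — done with Chamber Rehearsal.
Rhythm Mixing starts exactly when Rhythm Warm-up ends (back-to-back, no overlap) — done with Rhythm Warm-up.
Rhythm Block starts before Rhythm Mixing ends → Rhythm Mixing and Rhythm Block overlap.

Brass Run-through & Chamber Rehearsal, Rhythm Block & Rhythm Mixing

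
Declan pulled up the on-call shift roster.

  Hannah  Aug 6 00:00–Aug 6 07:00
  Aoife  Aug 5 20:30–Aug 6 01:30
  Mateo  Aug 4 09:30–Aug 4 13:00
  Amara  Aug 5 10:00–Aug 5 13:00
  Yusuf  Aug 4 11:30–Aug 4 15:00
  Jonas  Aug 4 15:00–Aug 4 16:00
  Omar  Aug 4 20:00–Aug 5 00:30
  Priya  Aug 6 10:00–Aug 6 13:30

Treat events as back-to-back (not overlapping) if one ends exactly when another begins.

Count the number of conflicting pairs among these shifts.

Two intervals overlap when each starts before the other ends.
Sorted by start: Mateo, Yusuf, Jonas, Omar, Amara, Aoife, Hannah, Priya.
Yusuf starts before Mateo ends → Mateo and Yusuf overlap.
Jonas starts after Mateo ends — done with Mateo.
Jonas starts exactly when Yusuf ends (back-to-back, no overlap) — done with Yusuf.
Omar starts after Jonas ends — done with Jonas.
Amara starts after Omar ends — done with Omar.
Aoife starts after Amara ends — done with Amara.
Hannah starts before Aoife ends → Aoife and Hannah overlap.
Priya starts after Aoife ends.
Priya starts after Hannah ends.
Overlapping pairs: Aoife & Hannah, Mateo & Yusuf — 2 in total.

2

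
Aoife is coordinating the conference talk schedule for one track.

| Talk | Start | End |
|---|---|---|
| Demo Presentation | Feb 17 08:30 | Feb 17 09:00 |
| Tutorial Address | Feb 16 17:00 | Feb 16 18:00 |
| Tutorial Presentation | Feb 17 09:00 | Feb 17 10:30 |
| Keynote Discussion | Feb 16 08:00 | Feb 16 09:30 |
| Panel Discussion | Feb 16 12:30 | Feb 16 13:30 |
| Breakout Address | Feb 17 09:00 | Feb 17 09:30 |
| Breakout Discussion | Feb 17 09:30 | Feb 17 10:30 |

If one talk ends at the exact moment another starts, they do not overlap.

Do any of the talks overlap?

Sorted by start: Keynote Discussion, Panel Discussion, Tutorial Address, Demo Presentation, Breakout Address, Tutorial Presentation, Breakout Discussion.
Panel Discussion starts after Keynote Discussion ends — done with Keynote Discussion.
Tutorial Address starts after Panel Discussion ends — done with Panel Discussion.
Demo Presentation starts after Tutorial Address ends — done with Tutorial Address.
Breakout Address starts exactly when Demo Presentation ends (back-to-back, no overlap) — done with Demo Presentation.
Tutorial Presentation starts before Breakout Address ends → Breakout Address and Tutorial Presentation overlap.
That's a conflict, so the schedule is not conflict-free.

Yes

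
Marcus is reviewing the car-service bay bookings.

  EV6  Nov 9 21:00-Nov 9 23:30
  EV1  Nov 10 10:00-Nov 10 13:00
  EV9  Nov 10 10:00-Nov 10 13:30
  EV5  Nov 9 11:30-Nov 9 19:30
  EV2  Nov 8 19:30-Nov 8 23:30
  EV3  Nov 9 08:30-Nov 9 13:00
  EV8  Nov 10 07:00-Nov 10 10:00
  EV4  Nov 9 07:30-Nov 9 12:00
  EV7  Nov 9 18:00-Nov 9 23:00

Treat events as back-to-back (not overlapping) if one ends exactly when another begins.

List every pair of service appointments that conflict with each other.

EV1 & EV9, EV3 & EV4, EV3 & EV5, EV4 & EV5, EV5 & EV7, EV6 & EV7

Two intervals overlap when each starts before the other ends.
Sorted by start: EV2, EV4, EV3, EV5, EV7, EV6, EV8, EV1, EV9.
EV4 starts after EV2 ends — done with EV2.
EV3 starts before EV4 ends → EV4 and EV3 overlap.
EV5 starts before EV4 ends → EV4 and EV5 overlap.
EV7 starts after EV4 ends — done with EV4.
EV5 starts before EV3 ends → EV3 and EV5 overlap.
EV7 starts after EV3 ends — done with EV3.
EV7 starts before EV5 ends → EV5 and EV7 overlap.
EV6 starts after EV5 ends — done with EV5.
EV6 starts before EV7 ends → EV7 and EV6 overlap.
EV8 starts after EV7 ends — done with EV7.
EV8 starts after EV6 ends — done with EV6.
EV1 starts exactly when EV8 ends (back-to-back, no overlap) — done with EV8.
EV9 starts before EV1 ends → EV1 and EV9 overlap.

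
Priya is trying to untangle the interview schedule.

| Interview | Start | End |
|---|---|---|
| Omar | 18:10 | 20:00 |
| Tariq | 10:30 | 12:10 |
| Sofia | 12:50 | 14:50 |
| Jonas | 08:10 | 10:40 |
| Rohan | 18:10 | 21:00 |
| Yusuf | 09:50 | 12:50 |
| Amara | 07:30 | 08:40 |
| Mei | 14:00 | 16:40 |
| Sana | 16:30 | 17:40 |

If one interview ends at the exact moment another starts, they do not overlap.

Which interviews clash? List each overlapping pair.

Amara & Jonas, Jonas & Tariq, Jonas & Yusuf, Mei & Sana, Mei & Sofia, Omar & Rohan, Tariq & Yusuf

Sorted by start: Amara, Jonas, Yusuf, Tariq, Sofia, Mei, Sana, Omar, Rohan.
Jonas starts before Amara ends → Amara and Jonas overlap.
Yusuf starts after Amara ends, so nothing later overlaps Amara either.
Yusuf starts before Jonas ends → Jonas and Yusuf overlap.
Tariq starts before Jonas ends → Jonas and Tariq overlap.
Sofia starts after Jonas ends, so nothing later overlaps Jonas either.
Tariq starts before Yusuf ends → Yusuf and Tariq overlap.
Sofia starts exactly when Yusuf ends (back-to-back, no overlap), so nothing later overlaps Yusuf either.
Sofia starts after Tariq ends, so nothing later overlaps Tariq either.
Mei starts before Sofia ends → Sofia and Mei overlap.
Sana starts after Sofia ends, so nothing later overlaps Sofia either.
Sana starts before Mei ends → Mei and Sana overlap.
Omar starts after Mei ends, so nothing later overlaps Mei either.
Omar starts after Sana ends, so nothing later overlaps Sana either.
Rohan starts before Omar ends → Omar and Rohan overlap.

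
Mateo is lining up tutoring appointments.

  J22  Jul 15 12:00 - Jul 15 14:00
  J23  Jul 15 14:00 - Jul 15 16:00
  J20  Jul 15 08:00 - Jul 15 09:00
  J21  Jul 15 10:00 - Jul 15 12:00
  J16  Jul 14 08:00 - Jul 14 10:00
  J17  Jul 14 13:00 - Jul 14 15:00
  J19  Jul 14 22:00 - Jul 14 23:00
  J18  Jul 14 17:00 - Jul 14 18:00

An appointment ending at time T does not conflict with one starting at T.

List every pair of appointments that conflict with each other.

no conflicts

Sorted by start: J16, J17, J18, J19, J20, J21, J22, J23.
J17 starts after J16 ends, so nothing later overlaps J16 either.
J18 starts after J17 ends, so nothing later overlaps J17 either.
J19 starts after J18 ends, so nothing later overlaps J18 either.
J20 starts after J19 ends, so nothing later overlaps J19 either.
J21 starts after J20 ends, so nothing later overlaps J20 either.
J22 starts exactly when J21 ends (back-to-back, no overlap), so nothing later overlaps J21 either.
J23 starts exactly when J22 ends (back-to-back, no overlap).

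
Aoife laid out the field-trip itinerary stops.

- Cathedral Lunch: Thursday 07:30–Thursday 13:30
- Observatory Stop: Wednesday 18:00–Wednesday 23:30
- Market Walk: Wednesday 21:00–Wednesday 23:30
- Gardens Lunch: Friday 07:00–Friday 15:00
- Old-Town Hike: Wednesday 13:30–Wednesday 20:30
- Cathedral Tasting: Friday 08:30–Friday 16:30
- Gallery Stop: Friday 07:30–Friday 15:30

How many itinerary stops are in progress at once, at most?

Sort all start/end points and keep a running count:
Wednesday 13:30 start Old-Town Hike → 1
Wednesday 18:00 start Observatory Stop → 2
Wednesday 20:30 end Old-Town Hike → 1
Wednesday 21:00 start Market Walk → 2
Wednesday 23:30 end Market Walk → 1
Wednesday 23:30 end Observatory Stop → 0
Thursday 07:30 start Cathedral Lunch → 1
Thursday 13:30 end Cathedral Lunch → 0
Friday 07:00 start Gardens Lunch → 1
Friday 07:30 start Gallery Stop → 2
Friday 08:30 start Cathedral Tasting → 3
Friday 15:00 end Gardens Lunch → 2
Friday 15:30 end Gallery Stop → 1
Friday 16:30 end Cathedral Tasting → 0
Peak is 3, at Friday 08:30 (Cathedral Tasting, Gallery Stop, Gardens Lunch).

3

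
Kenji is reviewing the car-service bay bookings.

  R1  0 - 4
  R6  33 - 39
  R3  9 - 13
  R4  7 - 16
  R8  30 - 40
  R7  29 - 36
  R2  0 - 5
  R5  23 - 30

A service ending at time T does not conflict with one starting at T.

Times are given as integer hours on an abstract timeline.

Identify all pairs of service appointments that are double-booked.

Sorted by start: R1, R2, R4, R3, R5, R7, R8, R6.
R2 starts before R1 ends → R1 and R2 overlap.
R4 starts after R1 ends, so nothing later overlaps R1 either.
R4 starts after R2 ends, so nothing later overlaps R2 either.
R3 starts before R4 ends → R4 and R3 overlap.
R5 starts after R4 ends, so nothing later overlaps R4 either.
R5 starts after R3 ends, so nothing later overlaps R3 either.
R7 starts before R5 ends → R5 and R7 overlap.
R8 starts exactly when R5 ends (back-to-back, no overlap), so nothing later overlaps R5 either.
R8 starts before R7 ends → R7 and R8 overlap.
R6 starts before R7 ends → R7 and R6 overlap.
R6 starts before R8 ends → R8 and R6 overlap.

R1 & R2, R3 & R4, R5 & R7, R6 & R7, R6 & R8, R7 & R8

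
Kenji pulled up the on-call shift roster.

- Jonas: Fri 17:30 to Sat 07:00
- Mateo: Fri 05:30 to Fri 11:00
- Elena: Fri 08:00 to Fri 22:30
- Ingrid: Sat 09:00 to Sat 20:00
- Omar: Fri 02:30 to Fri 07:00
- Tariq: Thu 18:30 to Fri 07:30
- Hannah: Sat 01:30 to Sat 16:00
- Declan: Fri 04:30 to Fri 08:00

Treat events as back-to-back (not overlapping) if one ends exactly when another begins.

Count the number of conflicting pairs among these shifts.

Sorted by start: Tariq, Omar, Declan, Mateo, Elena, Jonas, Hannah, Ingrid.
Omar starts before Tariq ends → Tariq and Omar overlap.
Declan starts before Tariq ends → Tariq and Declan overlap.
Mateo starts before Tariq ends → Tariq and Mateo overlap.
Elena starts after Tariq ends, so Tariq has no further overlaps.
Declan starts before Omar ends → Omar and Declan overlap.
Mateo starts before Omar ends → Omar and Mateo overlap.
Elena starts after Omar ends, so Omar has no further overlaps.
Mateo starts before Declan ends → Declan and Mateo overlap.
Elena starts exactly when Declan ends (back-to-back, no overlap), so Declan has no further overlaps.
Elena starts before Mateo ends → Mateo and Elena overlap.
Jonas starts after Mateo ends, so Mateo has no further overlaps.
Jonas starts before Elena ends → Elena and Jonas overlap.
Hannah starts after Elena ends, so Elena has no further overlaps.
Hannah starts before Jonas ends → Jonas and Hannah overlap.
Ingrid starts after Jonas ends.
Ingrid starts before Hannah ends → Hannah and Ingrid overlap.
Overlapping pairs: Declan & Mateo, Declan & Omar, Declan & Tariq, Elena & Jonas, Elena & Mateo, Hannah & Ingrid, Hannah & Jonas, Mateo & Omar, Mateo & Tariq, Omar & Tariq — 10 in total.

10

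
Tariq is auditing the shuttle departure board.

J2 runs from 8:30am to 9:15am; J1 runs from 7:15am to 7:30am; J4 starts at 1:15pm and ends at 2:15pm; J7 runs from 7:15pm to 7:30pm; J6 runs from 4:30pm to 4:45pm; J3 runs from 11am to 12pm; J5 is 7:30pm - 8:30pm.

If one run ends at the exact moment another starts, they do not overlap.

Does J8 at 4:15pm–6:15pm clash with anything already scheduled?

J1: ends 7:30am at or before J8 starts 4:15pm → clear.
J2: ends 9:15am at or before J8 starts 4:15pm → clear.
J3: ends 12pm at or before J8 starts 4:15pm → clear.
J4: ends 2:15pm at or before J8 starts 4:15pm → clear.
J6: starts 4:30pm before J8 ends 6:15pm, and ends 4:45pm after J8 starts 4:15pm → overlap.
J7: starts 7:15pm at or after J8 ends 6:15pm → clear.
J5: starts 7:30pm at or after J8 ends 6:15pm → clear.
J8 overlaps J6.

Yes — it overlaps J6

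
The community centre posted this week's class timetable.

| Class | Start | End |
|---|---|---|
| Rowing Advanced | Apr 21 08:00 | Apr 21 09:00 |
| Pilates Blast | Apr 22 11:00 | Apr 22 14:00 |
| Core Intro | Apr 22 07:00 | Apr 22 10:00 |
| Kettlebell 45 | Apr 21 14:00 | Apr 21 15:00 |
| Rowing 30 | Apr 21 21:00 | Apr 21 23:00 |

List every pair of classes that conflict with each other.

none

Sorted by start: Rowing Advanced, Kettlebell 45, Rowing 30, Core Intro, Pilates Blast.
Kettlebell 45 starts after Rowing Advanced ends; Rowing Advanced is clear from here.
Rowing 30 starts after Kettlebell 45 ends; Kettlebell 45 is clear from here.
Core Intro starts after Rowing 30 ends; Rowing 30 is clear from here.
Pilates Blast starts after Core Intro ends.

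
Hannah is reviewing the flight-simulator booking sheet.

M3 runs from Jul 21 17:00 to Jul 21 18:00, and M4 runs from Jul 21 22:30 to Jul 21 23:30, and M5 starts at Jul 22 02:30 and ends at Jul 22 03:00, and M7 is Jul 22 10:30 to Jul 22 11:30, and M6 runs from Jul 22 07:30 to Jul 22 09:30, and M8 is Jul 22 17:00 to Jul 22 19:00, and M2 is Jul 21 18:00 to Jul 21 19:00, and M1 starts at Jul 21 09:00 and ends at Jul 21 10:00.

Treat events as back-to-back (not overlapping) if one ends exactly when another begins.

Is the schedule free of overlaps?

Yes

Sorted by start: M1, M3, M2, M4, M5, M6, M7, M8.
M3 starts after M1 ends, so nothing later overlaps M1 either.
M2 starts exactly when M3 ends (back-to-back, no overlap), so nothing later overlaps M3 either.
M4 starts after M2 ends, so nothing later overlaps M2 either.
M5 starts after M4 ends, so nothing later overlaps M4 either.
M6 starts after M5 ends, so nothing later overlaps M5 either.
M7 starts after M6 ends, so nothing later overlaps M6 either.
M8 starts after M7 ends.
Every pair is clear; the schedule has no overlaps.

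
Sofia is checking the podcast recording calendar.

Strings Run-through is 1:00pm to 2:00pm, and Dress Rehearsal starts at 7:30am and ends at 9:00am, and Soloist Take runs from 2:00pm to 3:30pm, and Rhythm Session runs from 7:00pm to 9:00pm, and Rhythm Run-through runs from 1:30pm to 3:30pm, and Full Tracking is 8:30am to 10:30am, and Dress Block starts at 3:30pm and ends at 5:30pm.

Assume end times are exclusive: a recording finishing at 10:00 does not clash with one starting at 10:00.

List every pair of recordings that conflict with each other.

Dress Rehearsal & Full Tracking, Rhythm Run-through & Soloist Take, Rhythm Run-through & Strings Run-through

Two intervals overlap when each starts before the other ends.
Sorted by start: Dress Rehearsal, Full Tracking, Strings Run-through, Rhythm Run-through, Soloist Take, Dress Block, Rhythm Session.
Full Tracking starts before Dress Rehearsal ends → Dress Rehearsal and Full Tracking overlap.
Strings Run-through starts after Dress Rehearsal ends; Dress Rehearsal is clear from here.
Strings Run-through starts after Full Tracking ends; Full Tracking is clear from here.
Rhythm Run-through starts before Strings Run-through ends → Strings Run-through and Rhythm Run-through overlap.
Soloist Take starts exactly when Strings Run-through ends (back-to-back, no overlap); Strings Run-through is clear from here.
Soloist Take starts before Rhythm Run-through ends → Rhythm Run-through and Soloist Take overlap.
Dress Block starts exactly when Rhythm Run-through ends (back-to-back, no overlap); Rhythm Run-through is clear from here.
Dress Block starts exactly when Soloist Take ends (back-to-back, no overlap); Soloist Take is clear from here.
Rhythm Session starts after Dress Block ends.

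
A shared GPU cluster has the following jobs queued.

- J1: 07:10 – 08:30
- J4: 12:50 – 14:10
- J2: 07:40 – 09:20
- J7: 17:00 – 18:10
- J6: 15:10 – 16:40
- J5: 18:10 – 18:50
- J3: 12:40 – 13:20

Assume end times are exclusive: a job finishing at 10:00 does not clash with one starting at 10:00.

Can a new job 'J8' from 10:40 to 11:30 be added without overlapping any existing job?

J1: ends 08:30 at or before J8 starts 10:40 → clear.
J2: ends 09:20 at or before J8 starts 10:40 → clear.
J3: starts 12:40 at or after J8 ends 11:30 → clear.
J4: starts 12:50 at or after J8 ends 11:30 → clear.
J6: starts 15:10 at or after J8 ends 11:30 → clear.
J7: starts 17:00 at or after J8 ends 11:30 → clear.
J5: starts 18:10 at or after J8 ends 11:30 → clear.

Yes — the slot is free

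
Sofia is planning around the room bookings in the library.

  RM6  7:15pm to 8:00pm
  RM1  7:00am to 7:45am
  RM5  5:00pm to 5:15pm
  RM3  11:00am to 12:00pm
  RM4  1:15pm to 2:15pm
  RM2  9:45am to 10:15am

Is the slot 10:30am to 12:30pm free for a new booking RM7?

RM1: ends 7:45am at or before RM7 starts 10:30am → clear.
RM2: ends 10:15am at or before RM7 starts 10:30am → clear.
RM3: starts 11:00am before RM7 ends 12:30pm, and ends 12:00pm after RM7 starts 10:30am → overlap.
RM4: starts 1:15pm at or after RM7 ends 12:30pm → clear.
RM5: starts 5:00pm at or after RM7 ends 12:30pm → clear.
RM6: starts 7:15pm at or after RM7 ends 12:30pm → clear.
RM7 overlaps RM3.

No — it overlaps RM3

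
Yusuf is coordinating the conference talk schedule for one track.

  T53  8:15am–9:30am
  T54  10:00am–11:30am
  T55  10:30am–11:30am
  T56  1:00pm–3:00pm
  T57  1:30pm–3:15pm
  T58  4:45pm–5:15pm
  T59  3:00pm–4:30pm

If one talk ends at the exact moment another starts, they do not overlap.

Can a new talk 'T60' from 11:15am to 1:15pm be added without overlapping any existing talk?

No — it overlaps T54, T55, T56

T53: ends 9:30am at or before T60 starts 11:15am → clear.
T54: starts 10:00am before T60 ends 1:15pm, and ends 11:30am after T60 starts 11:15am → overlap.
T55: starts 10:30am before T60 ends 1:15pm, and ends 11:30am after T60 starts 11:15am → overlap.
T56: starts 1:00pm before T60 ends 1:15pm, and ends 3:00pm after T60 starts 11:15am → overlap.
T57: starts 1:30pm at or after T60 ends 1:15pm → clear.
T59: starts 3:00pm at or after T60 ends 1:15pm → clear.
T58: starts 4:45pm at or after T60 ends 1:15pm → clear.
T60 overlaps T54, T55, T56.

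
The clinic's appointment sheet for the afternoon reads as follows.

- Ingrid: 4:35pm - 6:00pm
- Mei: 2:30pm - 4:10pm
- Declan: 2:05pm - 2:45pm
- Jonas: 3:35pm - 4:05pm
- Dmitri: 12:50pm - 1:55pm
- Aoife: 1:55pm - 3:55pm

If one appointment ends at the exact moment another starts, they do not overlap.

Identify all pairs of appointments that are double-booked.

Aoife & Declan, Aoife & Jonas, Aoife & Mei, Declan & Mei, Jonas & Mei

Sorted by start: Dmitri, Aoife, Declan, Mei, Jonas, Ingrid.
Aoife starts exactly when Dmitri ends (back-to-back, no overlap), so nothing later overlaps Dmitri either.
Declan starts before Aoife ends → Aoife and Declan overlap.
Mei starts before Aoife ends → Aoife and Mei overlap.
Jonas starts before Aoife ends → Aoife and Jonas overlap.
Ingrid starts after Aoife ends.
Mei starts before Declan ends → Declan and Mei overlap.
Jonas starts after Declan ends, so nothing later overlaps Declan either.
Jonas starts before Mei ends → Mei and Jonas overlap.
Ingrid starts after Mei ends.
Ingrid starts after Jonas ends.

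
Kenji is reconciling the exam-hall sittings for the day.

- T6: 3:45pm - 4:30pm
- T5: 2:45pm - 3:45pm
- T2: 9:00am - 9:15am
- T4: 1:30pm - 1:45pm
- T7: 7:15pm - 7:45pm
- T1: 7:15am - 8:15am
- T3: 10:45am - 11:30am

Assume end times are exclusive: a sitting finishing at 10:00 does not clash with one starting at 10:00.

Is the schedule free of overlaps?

Yes

Sorted by start: T1, T2, T3, T4, T5, T6, T7.
T2 starts after T1 ends; T1 is clear from here.
T3 starts after T2 ends; T2 is clear from here.
T4 starts after T3 ends; T3 is clear from here.
T5 starts after T4 ends; T4 is clear from here.
T6 starts exactly when T5 ends (back-to-back, no overlap); T5 is clear from here.
T7 starts after T6 ends.
Every pair is clear; the schedule has no overlaps.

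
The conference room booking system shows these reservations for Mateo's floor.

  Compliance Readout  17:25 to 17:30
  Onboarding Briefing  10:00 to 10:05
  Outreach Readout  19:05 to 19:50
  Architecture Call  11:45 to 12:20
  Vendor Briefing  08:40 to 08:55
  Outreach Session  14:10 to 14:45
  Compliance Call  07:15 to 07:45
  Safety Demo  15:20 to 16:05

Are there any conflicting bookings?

Sorted by start: Compliance Call, Vendor Briefing, Onboarding Briefing, Architecture Call, Outreach Session, Safety Demo, Compliance Readout, Outreach Readout.
Vendor Briefing starts after Compliance Call ends, so nothing later overlaps Compliance Call either.
Onboarding Briefing starts after Vendor Briefing ends, so nothing later overlaps Vendor Briefing either.
Architecture Call starts after Onboarding Briefing ends, so nothing later overlaps Onboarding Briefing either.
Outreach Session starts after Architecture Call ends, so nothing later overlaps Architecture Call either.
Safety Demo starts after Outreach Session ends, so nothing later overlaps Outreach Session either.
Compliance Readout starts after Safety Demo ends, so nothing later overlaps Safety Demo either.
Outreach Readout starts after Compliance Readout ends.
Every pair is clear; the schedule has no overlaps.

No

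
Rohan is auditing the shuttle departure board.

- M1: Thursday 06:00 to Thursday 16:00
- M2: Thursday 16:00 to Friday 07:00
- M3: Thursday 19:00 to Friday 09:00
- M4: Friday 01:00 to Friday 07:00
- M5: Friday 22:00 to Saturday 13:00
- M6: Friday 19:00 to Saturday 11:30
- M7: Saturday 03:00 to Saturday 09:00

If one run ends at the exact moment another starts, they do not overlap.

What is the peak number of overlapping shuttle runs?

3

Sort all start/end points and keep a running count:
Thursday 06:00 start M1 → 1
Thursday 16:00 end M1 → 0
Thursday 16:00 start M2 → 1
Thursday 19:00 start M3 → 2
Friday 01:00 start M4 → 3
Friday 07:00 end M2 → 2
Friday 07:00 end M4 → 1
Friday 09:00 end M3 → 0
Friday 19:00 start M6 → 1
Friday 22:00 start M5 → 2
Saturday 03:00 start M7 → 3
Saturday 09:00 end M7 → 2
Saturday 11:30 end M6 → 1
Saturday 13:00 end M5 → 0
Peak is 3, at Friday 01:00 (M2, M3, M4).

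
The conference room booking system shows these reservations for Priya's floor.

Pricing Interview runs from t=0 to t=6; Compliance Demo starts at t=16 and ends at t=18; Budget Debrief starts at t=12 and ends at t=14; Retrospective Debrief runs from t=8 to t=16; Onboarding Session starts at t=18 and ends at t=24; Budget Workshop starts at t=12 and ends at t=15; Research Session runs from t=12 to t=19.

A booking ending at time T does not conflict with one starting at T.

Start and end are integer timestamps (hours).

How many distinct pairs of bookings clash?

Check each pair: they overlap iff neither finishes before the other starts.
Sorted by start: Pricing Interview, Retrospective Debrief, Budget Workshop, Budget Debrief, Research Session, Compliance Demo, Onboarding Session.
Retrospective Debrief starts after Pricing Interview ends; Pricing Interview is clear from here.
Budget Workshop starts before Retrospective Debrief ends → Retrospective Debrief and Budget Workshop overlap.
Budget Debrief starts before Retrospective Debrief ends → Retrospective Debrief and Budget Debrief overlap.
Research Session starts before Retrospective Debrief ends → Retrospective Debrief and Research Session overlap.
Compliance Demo starts exactly when Retrospective Debrief ends (back-to-back, no overlap); Retrospective Debrief is clear from here.
Budget Debrief starts before Budget Workshop ends → Budget Workshop and Budget Debrief overlap.
Research Session starts before Budget Workshop ends → Budget Workshop and Research Session overlap.
Compliance Demo starts after Budget Workshop ends; Budget Workshop is clear from here.
Research Session starts before Budget Debrief ends → Budget Debrief and Research Session overlap.
Compliance Demo starts after Budget Debrief ends; Budget Debrief is clear from here.
Compliance Demo starts before Research Session ends → Research Session and Compliance Demo overlap.
Onboarding Session starts before Research Session ends → Research Session and Onboarding Session overlap.
Onboarding Session starts exactly when Compliance Demo ends (back-to-back, no overlap).
Overlapping pairs: Budget Debrief & Budget Workshop, Budget Debrief & Research Session, Budget Debrief & Retrospective Debrief, Budget Workshop & Research Session, Budget Workshop & Retrospective Debrief, Compliance Demo & Research Session, Onboarding Session & Research Session, Research Session & Retrospective Debrief — 8 in total.

8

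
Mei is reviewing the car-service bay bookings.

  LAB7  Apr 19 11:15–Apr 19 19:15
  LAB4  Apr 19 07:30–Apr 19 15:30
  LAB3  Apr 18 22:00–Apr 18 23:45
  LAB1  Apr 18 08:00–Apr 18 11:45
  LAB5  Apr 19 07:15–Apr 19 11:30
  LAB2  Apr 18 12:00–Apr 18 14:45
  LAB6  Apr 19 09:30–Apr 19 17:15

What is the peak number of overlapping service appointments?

4

Walk through starts and ends in time order (an end at T is processed before a start at T):
Apr 18 08:00 start LAB1 → 1
Apr 18 11:45 end LAB1 → 0
Apr 18 12:00 start LAB2 → 1
Apr 18 14:45 end LAB2 → 0
Apr 18 22:00 start LAB3 → 1
Apr 18 23:45 end LAB3 → 0
Apr 19 07:15 start LAB5 → 1
Apr 19 07:30 start LAB4 → 2
Apr 19 09:30 start LAB6 → 3
Apr 19 11:15 start LAB7 → 4
Apr 19 11:30 end LAB5 → 3
Apr 19 15:30 end LAB4 → 2
Apr 19 17:15 end LAB6 → 1
Apr 19 19:15 end LAB7 → 0
Peak is 4, at Apr 19 11:15 (LAB4, LAB5, LAB6, LAB7).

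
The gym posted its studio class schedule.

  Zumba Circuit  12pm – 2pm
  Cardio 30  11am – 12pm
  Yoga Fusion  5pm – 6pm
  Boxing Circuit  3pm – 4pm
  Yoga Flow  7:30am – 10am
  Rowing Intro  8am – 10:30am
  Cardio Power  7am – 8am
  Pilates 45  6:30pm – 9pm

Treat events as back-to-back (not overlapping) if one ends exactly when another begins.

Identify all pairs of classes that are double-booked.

Cardio Power & Yoga Flow, Rowing Intro & Yoga Flow

Sorted by start: Cardio Power, Yoga Flow, Rowing Intro, Cardio 30, Zumba Circuit, Boxing Circuit, Yoga Fusion, Pilates 45.
Yoga Flow starts before Cardio Power ends → Cardio Power and Yoga Flow overlap.
Rowing Intro starts exactly when Cardio Power ends (back-to-back, no overlap), so nothing later overlaps Cardio Power either.
Rowing Intro starts before Yoga Flow ends → Yoga Flow and Rowing Intro overlap.
Cardio 30 starts after Yoga Flow ends, so nothing later overlaps Yoga Flow either.
Cardio 30 starts after Rowing Intro ends, so nothing later overlaps Rowing Intro either.
Zumba Circuit starts exactly when Cardio 30 ends (back-to-back, no overlap), so nothing later overlaps Cardio 30 either.
Boxing Circuit starts after Zumba Circuit ends, so nothing later overlaps Zumba Circuit either.
Yoga Fusion starts after Boxing Circuit ends, so nothing later overlaps Boxing Circuit either.
Pilates 45 starts after Yoga Fusion ends.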